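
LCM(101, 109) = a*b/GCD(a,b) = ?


GCD(101, 109) = 1
LCM = 101*109/1 = 11009/1 = 11009

LCM = 11009


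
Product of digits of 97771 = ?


9 × 7 × 7 × 7 × 1 = 3087


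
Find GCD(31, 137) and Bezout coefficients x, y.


Tabular extended Euclidean (each row: r = 31*s + 137*t):
r=31, s=1, t=0
r=137, s=0, t=1
q=0: r=31, s=1, t=0   [31*(1) + 137*(0) = 31]
q=4: r=13, s=-4, t=1   [31*(-4) + 137*(1) = 13]
q=2: r=5, s=9, t=-2   [31*(9) + 137*(-2) = 5]
q=2: r=3, s=-22, t=5   [31*(-22) + 137*(5) = 3]
q=1: r=2, s=31, t=-7   [31*(31) + 137*(-7) = 2]
q=1: r=1, s=-53, t=12   [31*(-53) + 137*(12) = 1]
q=2: r=0, s=137, t=-31   [31*(137) + 137*(-31) = 0]
GCD = 1; from the row with r=1: x=-53, y=12
Check: 31*(-53) + 137*(12) = -1643 + 1644 = 1

GCD = 1, x = -53, y = 12


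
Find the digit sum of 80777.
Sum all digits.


8 + 0 + 7 + 7 + 7 = 29


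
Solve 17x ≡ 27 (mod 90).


GCD(17, 90) = 1, unique solution
a^(-1) mod 90 = 53
x = 53 * 27 mod 90 = 81

x ≡ 81 (mod 90)


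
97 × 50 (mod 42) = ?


97 × 50 = 4850
4850 mod 42 = 20


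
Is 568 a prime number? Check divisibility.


568 / 2 = 284 (exact division)
568 is NOT prime.

No, 568 is not prime


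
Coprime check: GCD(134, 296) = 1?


Euclidean algorithm:
296 = 2 * 134 + 28
134 = 4 * 28 + 22
28 = 1 * 22 + 6
22 = 3 * 6 + 4
6 = 1 * 4 + 2
4 = 2 * 2 + 0
GCD(134, 296) = 2

No, not coprime (GCD = 2)


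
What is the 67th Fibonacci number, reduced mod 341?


F(k) mod 341 for k=1..67:
1, 1, 2, 3, 5, 8, 13, 21, 34, 55, 89, 144, 233, 36, 269, 305, 233, 197, 89, 286, 34, 320, 13, 333, 5, 338, 2, 340, 1, 0, 1, 1, 2, 3, 5, 8, 13, 21, 34, 55, 89, 144, 233, 36, 269, 305, 233, 197, 89, 286, 34, 320, 13, 333, 5, 338, 2, 340, 1, 0, 1, 1, 2, 3, 5, 8, 13
F(67) mod 341 = 13


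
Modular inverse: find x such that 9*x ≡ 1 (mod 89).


Use the extended Euclidean algorithm on (89, 9); each row r = 89*s + 9*t:
r=89, s=1, t=0
r=9, s=0, t=1
q=9: r=8, s=1, t=-9   [89*(1) + 9*(-9) = 8]
q=1: r=1, s=-1, t=10   [89*(-1) + 9*(10) = 1]
q=8: r=0, s=9, t=-89   [89*(9) + 9*(-89) = 0]
GCD = 1 with t = 10, so 9*(10) ≡ 1 (mod 89)
Inverse = 10 mod 89 = 10
Check: 9 * 10 = 90 ≡ 1 (mod 89)

9^(-1) ≡ 10 (mod 89)


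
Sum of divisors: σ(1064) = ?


Divisors of 1064: 1, 2, 4, 7, 8, 14, 19, 28, 38, 56, 76, 133, 152, 266, 532, 1064
Sum = 1 + 2 + 4 + 7 + 8 + 14 + 19 + 28 + 38 + 56 + 76 + 133 + 152 + 266 + 532 + 1064 = 2400

σ(1064) = 2400


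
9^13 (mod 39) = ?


9^1 mod 39 = 9
9^2 mod 39 = 3
9^3 mod 39 = 27
9^4 mod 39 = 9
9^5 mod 39 = 3
9^6 mod 39 = 27
9^7 mod 39 = 9
9^8 mod 39 = 3
9^9 mod 39 = 27
9^10 mod 39 = 9
9^11 mod 39 = 3
9^12 mod 39 = 27
9^13 mod 39 = 9


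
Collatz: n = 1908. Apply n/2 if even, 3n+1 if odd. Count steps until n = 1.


1908 → 954 → 477 → 1432 → 716 → 358 → 179 → 538 → 269 → 808 → 404 → 202 → 101 → 304 → 152 → 76 → 38 → 19 → 58 → 29 → 88 → 44 → 22 → 11 → 34 → 17 → 52 → 26 → 13 → 40 → 20 → 10 → 5 → 16 → 8 → 4 → 2 → 1
Total steps = 37

37 steps


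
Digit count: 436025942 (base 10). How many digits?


436025942 has 9 digits in base 10
floor(log10(436025942)) + 1 = floor(8.6395) + 1 = 9

9 digits (base 10)


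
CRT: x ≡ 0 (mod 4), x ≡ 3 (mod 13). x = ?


M = 4*13 = 52
M1 = M/4 = 13, M2 = M/13 = 4
M1^(-1) mod 4 = 1, M2^(-1) mod 13 = 10
x = 0*13*1 + 3*4*10 = 120
120 mod 52 = 16
Check: 16 mod 4 = 0 ✓, 16 mod 13 = 3 ✓

x ≡ 16 (mod 52)


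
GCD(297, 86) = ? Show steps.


297 = 3 * 86 + 39
86 = 2 * 39 + 8
39 = 4 * 8 + 7
8 = 1 * 7 + 1
7 = 7 * 1 + 0
GCD = 1


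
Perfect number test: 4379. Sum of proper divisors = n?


Proper divisors of 4379: 1, 29, 151
Sum = 1 + 29 + 151 = 181

No, 4379 is not perfect (181 ≠ 4379)


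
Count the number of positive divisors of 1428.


1428 = 2^2 × 3^1 × 7^1 × 17^1
d(1428) = (2+1) × (1+1) × (1+1) × (1+1) = 24

24 divisors


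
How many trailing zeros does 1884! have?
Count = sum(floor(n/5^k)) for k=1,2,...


floor(1884/5) = 376
floor(1884/25) = 75
floor(1884/125) = 15
floor(1884/625) = 3
Total = 469

469 trailing zeros


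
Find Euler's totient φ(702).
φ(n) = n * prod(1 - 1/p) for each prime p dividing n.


702 = 2 × 3^3 × 13
Prime factors: 2, 3, 13
φ(702) = 702 × (1-1/2) × (1-1/3) × (1-1/13)
= 702 × 1/2 × 2/3 × 12/13 = 216

φ(702) = 216


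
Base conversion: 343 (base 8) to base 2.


343 (base 8) = 227 (decimal)
227 (decimal) = 11100011 (base 2)


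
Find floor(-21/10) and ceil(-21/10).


-21/10 = -2.1000
floor = -3
ceil = -2

floor = -3, ceil = -2


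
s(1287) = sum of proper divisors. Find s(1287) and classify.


Proper divisors: 1, 3, 9, 11, 13, 33, 39, 99, 117, 143, 429
Sum = 1 + 3 + 9 + 11 + 13 + 33 + 39 + 99 + 117 + 143 + 429 = 897
897 < 1287 → deficient

s(1287) = 897 (deficient)


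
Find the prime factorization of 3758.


3758 / 2 = 1879
1879 / 1879 = 1
3758 = 2 × 1879


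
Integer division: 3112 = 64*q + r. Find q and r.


3112 = 64 * 48 + 40
Check: 3072 + 40 = 3112

q = 48, r = 40


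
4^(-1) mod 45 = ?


Use the extended Euclidean algorithm on (45, 4); each row r = 45*s + 4*t:
r=45, s=1, t=0
r=4, s=0, t=1
q=11: r=1, s=1, t=-11   [45*(1) + 4*(-11) = 1]
q=4: r=0, s=-4, t=45   [45*(-4) + 4*(45) = 0]
GCD = 1 with t = -11, so 4*(-11) ≡ 1 (mod 45)
Inverse = -11 mod 45 = 34
Check: 4 * 34 = 136 ≡ 1 (mod 45)

4^(-1) ≡ 34 (mod 45)


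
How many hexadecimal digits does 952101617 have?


952101617 in base 16 = 38BFEAF1
Number of digits = 8

8 digits (base 16)


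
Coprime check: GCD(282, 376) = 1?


Euclidean algorithm:
376 = 1 * 282 + 94
282 = 3 * 94 + 0
GCD(282, 376) = 94

No, not coprime (GCD = 94)


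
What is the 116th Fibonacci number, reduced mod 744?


F(k) mod 744 for k=1..116:
1, 1, 2, 3, 5, 8, 13, 21, 34, 55, 89, 144, 233, 377, 610, 243, 109, 352, 461, 69, 530, 599, 385, 240, 625, 121, 2, 123, 125, 248, 373, 621, 250, 127, 377, 504, 137, 641, 34, 675, 709, 640, 605, 501, 362, 119, 481, 600, 337, 193, 530, 723, 509, 488, 253, 741, 250, 247, 497, 0, 497, 497, 250, 3, 253, 256, 509, 21, 530, 551, 337, 144, 481, 625, 362, 243, 605, 104, 709, 69, 34, 103, 137, 240, 377, 617, 250, 123, 373, 496, 125, 621, 2, 623, 625, 504, 385, 145, 530, 675, 461, 392, 109, 501, 610, 367, 233, 600, 89, 689, 34, 723, 13, 736, 5, 741
F(116) mod 744 = 741


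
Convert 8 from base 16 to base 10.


8 (base 16) = 8 (decimal)
8 (decimal) = 8 (base 10)


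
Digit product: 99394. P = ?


9 × 9 × 3 × 9 × 4 = 8748


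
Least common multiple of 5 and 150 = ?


GCD(5, 150) = 5
LCM = 5*150/5 = 750/5 = 150

LCM = 150


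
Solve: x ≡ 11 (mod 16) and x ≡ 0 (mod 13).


M = 16*13 = 208
M1 = M/16 = 13, M2 = M/13 = 16
M1^(-1) mod 16 = 5, M2^(-1) mod 13 = 9
x = 11*13*5 + 0*16*9 = 715
715 mod 208 = 91
Check: 91 mod 16 = 11 ✓, 91 mod 13 = 0 ✓

x ≡ 91 (mod 208)


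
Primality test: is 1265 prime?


1265 / 5 = 253 (exact division)
1265 is NOT prime.

No, 1265 is not prime


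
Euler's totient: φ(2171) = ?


2171 = 13 × 167
Prime factors: 13, 167
φ(2171) = 2171 × (1-1/13) × (1-1/167)
= 2171 × 12/13 × 166/167 = 1992

φ(2171) = 1992


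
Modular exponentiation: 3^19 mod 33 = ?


3^1 mod 33 = 3
3^2 mod 33 = 9
3^3 mod 33 = 27
3^4 mod 33 = 15
3^5 mod 33 = 12
3^6 mod 33 = 3
3^7 mod 33 = 9
3^8 mod 33 = 27
3^9 mod 33 = 15
3^10 mod 33 = 12
3^11 mod 33 = 3
3^12 mod 33 = 9
3^13 mod 33 = 27
3^14 mod 33 = 15
3^15 mod 33 = 12
3^16 mod 33 = 3
3^17 mod 33 = 9
3^18 mod 33 = 27
3^19 mod 33 = 15


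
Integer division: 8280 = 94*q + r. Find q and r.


8280 = 94 * 88 + 8
Check: 8272 + 8 = 8280

q = 88, r = 8


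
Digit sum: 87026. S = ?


8 + 7 + 0 + 2 + 6 = 23


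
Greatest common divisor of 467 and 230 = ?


467 = 2 * 230 + 7
230 = 32 * 7 + 6
7 = 1 * 6 + 1
6 = 6 * 1 + 0
GCD = 1


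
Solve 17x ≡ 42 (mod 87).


GCD(17, 87) = 1, unique solution
a^(-1) mod 87 = 41
x = 41 * 42 mod 87 = 69

x ≡ 69 (mod 87)


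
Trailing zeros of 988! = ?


floor(988/5) = 197
floor(988/25) = 39
floor(988/125) = 7
floor(988/625) = 1
Total = 244

244 trailing zeros


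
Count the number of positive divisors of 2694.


2694 = 2^1 × 3^1 × 449^1
d(2694) = (1+1) × (1+1) × (1+1) = 8

8 divisors


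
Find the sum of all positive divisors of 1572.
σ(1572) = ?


Divisors of 1572: 1, 2, 3, 4, 6, 12, 131, 262, 393, 524, 786, 1572
Sum = 1 + 2 + 3 + 4 + 6 + 12 + 131 + 262 + 393 + 524 + 786 + 1572 = 3696

σ(1572) = 3696


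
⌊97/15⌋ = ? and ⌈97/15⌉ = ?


97/15 = 6.4667
floor = 6
ceil = 7

floor = 6, ceil = 7


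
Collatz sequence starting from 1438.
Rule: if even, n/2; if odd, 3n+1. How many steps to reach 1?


1438 → 719 → 2158 → 1079 → 3238 → 1619 → 4858 → 2429 → 7288 → 3644 → 1822 → 911 → 2734 → 1367 → 4102 → 2051 → 6154 → 3077 → 9232 → 4616 → 2308 → 1154 → 577 → 1732 → 866 → 433 → 1300 → 650 → 325 → 976 → 488 → 244 → 122 → 61 → 184 → 92 → 46 → 23 → 70 → 35 → 106 → 53 → 160 → 80 → 40 → 20 → 10 → 5 → 16 → 8 → 4 → 2 → 1
Total steps = 52

52 steps


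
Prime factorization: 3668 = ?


3668 / 2 = 1834
1834 / 2 = 917
917 / 7 = 131
131 / 131 = 1
3668 = 2^2 × 7 × 131


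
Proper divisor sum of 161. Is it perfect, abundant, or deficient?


Proper divisors: 1, 7, 23
Sum = 1 + 7 + 23 = 31
31 < 161 → deficient

s(161) = 31 (deficient)


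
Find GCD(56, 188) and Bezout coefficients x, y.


Tabular extended Euclidean (each row: r = 56*s + 188*t):
r=56, s=1, t=0
r=188, s=0, t=1
q=0: r=56, s=1, t=0   [56*(1) + 188*(0) = 56]
q=3: r=20, s=-3, t=1   [56*(-3) + 188*(1) = 20]
q=2: r=16, s=7, t=-2   [56*(7) + 188*(-2) = 16]
q=1: r=4, s=-10, t=3   [56*(-10) + 188*(3) = 4]
q=4: r=0, s=47, t=-14   [56*(47) + 188*(-14) = 0]
GCD = 4; from the row with r=4: x=-10, y=3
Check: 56*(-10) + 188*(3) = -560 + 564 = 4

GCD = 4, x = -10, y = 3


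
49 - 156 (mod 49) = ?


49 - 156 = -107
-107 mod 49 = 40


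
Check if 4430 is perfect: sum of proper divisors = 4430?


Proper divisors of 4430: 1, 2, 5, 10, 443, 886, 2215
Sum = 1 + 2 + 5 + 10 + 443 + 886 + 2215 = 3562

No, 4430 is not perfect (3562 ≠ 4430)


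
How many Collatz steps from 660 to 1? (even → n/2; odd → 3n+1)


660 → 330 → 165 → 496 → 248 → 124 → 62 → 31 → 94 → 47 → 142 → 71 → 214 → 107 → 322 → 161 → 484 → 242 → 121 → 364 → 182 → 91 → 274 → 137 → 412 → 206 → 103 → 310 → 155 → 466 → 233 → 700 → 350 → 175 → 526 → 263 → 790 → 395 → 1186 → 593 → 1780 → 890 → 445 → 1336 → 668 → 334 → 167 → 502 → 251 → 754 → 377 → 1132 → 566 → 283 → 850 → 425 → 1276 → 638 → 319 → 958 → 479 → 1438 → 719 → 2158 → 1079 → 3238 → 1619 → 4858 → 2429 → 7288 → 3644 → 1822 → 911 → 2734 → 1367 → 4102 → 2051 → 6154 → 3077 → 9232 → 4616 → 2308 → 1154 → 577 → 1732 → 866 → 433 → 1300 → 650 → 325 → 976 → 488 → 244 → 122 → 61 → 184 → 92 → 46 → 23 → 70 → 35 → 106 → 53 → 160 → 80 → 40 → 20 → 10 → 5 → 16 → 8 → 4 → 2 → 1
Total steps = 113

113 steps


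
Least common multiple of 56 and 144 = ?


GCD(56, 144) = 8
LCM = 56*144/8 = 8064/8 = 1008

LCM = 1008


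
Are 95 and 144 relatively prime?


Euclidean algorithm:
144 = 1 * 95 + 49
95 = 1 * 49 + 46
49 = 1 * 46 + 3
46 = 15 * 3 + 1
3 = 3 * 1 + 0
GCD(95, 144) = 1

Yes, coprime (GCD = 1)


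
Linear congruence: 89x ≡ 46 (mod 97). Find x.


GCD(89, 97) = 1, unique solution
a^(-1) mod 97 = 12
x = 12 * 46 mod 97 = 67

x ≡ 67 (mod 97)


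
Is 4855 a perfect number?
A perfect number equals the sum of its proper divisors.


Proper divisors of 4855: 1, 5, 971
Sum = 1 + 5 + 971 = 977

No, 4855 is not perfect (977 ≠ 4855)


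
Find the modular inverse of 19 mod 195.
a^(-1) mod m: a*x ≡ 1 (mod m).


Use the extended Euclidean algorithm on (195, 19); each row r = 195*s + 19*t:
r=195, s=1, t=0
r=19, s=0, t=1
q=10: r=5, s=1, t=-10   [195*(1) + 19*(-10) = 5]
q=3: r=4, s=-3, t=31   [195*(-3) + 19*(31) = 4]
q=1: r=1, s=4, t=-41   [195*(4) + 19*(-41) = 1]
q=4: r=0, s=-19, t=195   [195*(-19) + 19*(195) = 0]
GCD = 1 with t = -41, so 19*(-41) ≡ 1 (mod 195)
Inverse = -41 mod 195 = 154
Check: 19 * 154 = 2926 ≡ 1 (mod 195)

19^(-1) ≡ 154 (mod 195)


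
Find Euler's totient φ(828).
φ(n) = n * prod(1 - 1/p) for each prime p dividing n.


828 = 2^2 × 3^2 × 23
Prime factors: 2, 3, 23
φ(828) = 828 × (1-1/2) × (1-1/3) × (1-1/23)
= 828 × 1/2 × 2/3 × 22/23 = 264

φ(828) = 264


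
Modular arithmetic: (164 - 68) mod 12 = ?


164 - 68 = 96
96 mod 12 = 0


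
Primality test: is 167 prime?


Check divisors up to sqrt(167) = 12.9228
No divisors found.
167 is prime.

Yes, 167 is prime


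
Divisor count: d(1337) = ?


1337 = 7^1 × 191^1
d(1337) = (1+1) × (1+1) = 4

4 divisors


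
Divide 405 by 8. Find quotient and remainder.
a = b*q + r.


405 = 8 * 50 + 5
Check: 400 + 5 = 405

q = 50, r = 5


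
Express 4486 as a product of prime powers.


4486 / 2 = 2243
2243 / 2243 = 1
4486 = 2 × 2243


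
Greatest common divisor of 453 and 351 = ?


453 = 1 * 351 + 102
351 = 3 * 102 + 45
102 = 2 * 45 + 12
45 = 3 * 12 + 9
12 = 1 * 9 + 3
9 = 3 * 3 + 0
GCD = 3


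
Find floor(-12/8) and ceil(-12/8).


-12/8 = -1.5000
floor = -2
ceil = -1

floor = -2, ceil = -1


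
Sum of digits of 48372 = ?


4 + 8 + 3 + 7 + 2 = 24


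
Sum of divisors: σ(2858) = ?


Divisors of 2858: 1, 2, 1429, 2858
Sum = 1 + 2 + 1429 + 2858 = 4290

σ(2858) = 4290


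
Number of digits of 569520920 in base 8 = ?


569520920 in base 8 = 4174431430
Number of digits = 10

10 digits (base 8)


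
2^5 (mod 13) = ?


2^1 mod 13 = 2
2^2 mod 13 = 4
2^3 mod 13 = 8
2^4 mod 13 = 3
2^5 mod 13 = 6


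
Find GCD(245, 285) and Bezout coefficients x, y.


Tabular extended Euclidean (each row: r = 245*s + 285*t):
r=245, s=1, t=0
r=285, s=0, t=1
q=0: r=245, s=1, t=0   [245*(1) + 285*(0) = 245]
q=1: r=40, s=-1, t=1   [245*(-1) + 285*(1) = 40]
q=6: r=5, s=7, t=-6   [245*(7) + 285*(-6) = 5]
q=8: r=0, s=-57, t=49   [245*(-57) + 285*(49) = 0]
GCD = 5; from the row with r=5: x=7, y=-6
Check: 245*(7) + 285*(-6) = 1715 - 1710 = 5

GCD = 5, x = 7, y = -6


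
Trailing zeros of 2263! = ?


floor(2263/5) = 452
floor(2263/25) = 90
floor(2263/125) = 18
floor(2263/625) = 3
Total = 563

563 trailing zeros


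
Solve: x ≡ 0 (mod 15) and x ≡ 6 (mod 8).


M = 15*8 = 120
M1 = M/15 = 8, M2 = M/8 = 15
M1^(-1) mod 15 = 2, M2^(-1) mod 8 = 7
x = 0*8*2 + 6*15*7 = 630
630 mod 120 = 30
Check: 30 mod 15 = 0 ✓, 30 mod 8 = 6 ✓

x ≡ 30 (mod 120)


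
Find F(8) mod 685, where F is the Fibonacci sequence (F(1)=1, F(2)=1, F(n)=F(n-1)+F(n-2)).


F(k) mod 685 for k=1..8:
1, 1, 2, 3, 5, 8, 13, 21
F(8) mod 685 = 21


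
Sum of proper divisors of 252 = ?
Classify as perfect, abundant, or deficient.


Proper divisors: 1, 2, 3, 4, 6, 7, 9, 12, 14, 18, 21, 28, 36, 42, 63, 84, 126
Sum = 1 + 2 + 3 + 4 + 6 + 7 + 9 + 12 + 14 + 18 + 21 + 28 + 36 + 42 + 63 + 84 + 126 = 476
476 > 252 → abundant

s(252) = 476 (abundant)


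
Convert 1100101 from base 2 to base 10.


1100101 (base 2) = 101 (decimal)
101 (decimal) = 101 (base 10)


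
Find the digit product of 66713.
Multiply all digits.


6 × 6 × 7 × 1 × 3 = 756


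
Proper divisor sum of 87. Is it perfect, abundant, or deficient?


Proper divisors: 1, 3, 29
Sum = 1 + 3 + 29 = 33
33 < 87 → deficient

s(87) = 33 (deficient)


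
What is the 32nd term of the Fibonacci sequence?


Sequence: 1, 1, 2, 3, 5, 8, 13, 21, 34, 55, 89, 144, 233, 377, 610, 987, 1597, 2584, 4181, 6765, 10946, 17711, 28657, 46368, 75025, 121393, 196418, 317811, 514229, 832040, 1346269, 2178309
F(32) = 2178309


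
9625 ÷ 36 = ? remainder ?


9625 = 36 * 267 + 13
Check: 9612 + 13 = 9625

q = 267, r = 13


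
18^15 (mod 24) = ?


18^1 mod 24 = 18
18^2 mod 24 = 12
18^3 mod 24 = 0
18^4 mod 24 = 0
18^5 mod 24 = 0
18^6 mod 24 = 0
18^7 mod 24 = 0
18^8 mod 24 = 0
18^9 mod 24 = 0
18^10 mod 24 = 0
18^11 mod 24 = 0
18^12 mod 24 = 0
18^13 mod 24 = 0
18^14 mod 24 = 0
18^15 mod 24 = 0


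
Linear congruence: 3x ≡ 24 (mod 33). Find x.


GCD(3, 33) = 3 divides 24
Divide: 1x ≡ 8 (mod 11)
x ≡ 8 (mod 11)


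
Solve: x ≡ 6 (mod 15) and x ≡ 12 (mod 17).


M = 15*17 = 255
M1 = M/15 = 17, M2 = M/17 = 15
M1^(-1) mod 15 = 8, M2^(-1) mod 17 = 8
x = 6*17*8 + 12*15*8 = 2256
2256 mod 255 = 216
Check: 216 mod 15 = 6 ✓, 216 mod 17 = 12 ✓

x ≡ 216 (mod 255)


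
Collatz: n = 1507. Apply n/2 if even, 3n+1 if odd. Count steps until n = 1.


1507 → 4522 → 2261 → 6784 → 3392 → 1696 → 848 → 424 → 212 → 106 → 53 → 160 → 80 → 40 → 20 → 10 → 5 → 16 → 8 → 4 → 2 → 1
Total steps = 21

21 steps


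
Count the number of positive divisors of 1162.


1162 = 2^1 × 7^1 × 83^1
d(1162) = (1+1) × (1+1) × (1+1) = 8

8 divisors


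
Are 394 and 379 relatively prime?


Euclidean algorithm:
394 = 1 * 379 + 15
379 = 25 * 15 + 4
15 = 3 * 4 + 3
4 = 1 * 3 + 1
3 = 3 * 1 + 0
GCD(394, 379) = 1

Yes, coprime (GCD = 1)


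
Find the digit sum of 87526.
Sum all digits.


8 + 7 + 5 + 2 + 6 = 28


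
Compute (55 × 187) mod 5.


55 × 187 = 10285
10285 mod 5 = 0


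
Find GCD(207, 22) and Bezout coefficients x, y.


Tabular extended Euclidean (each row: r = 207*s + 22*t):
r=207, s=1, t=0
r=22, s=0, t=1
q=9: r=9, s=1, t=-9   [207*(1) + 22*(-9) = 9]
q=2: r=4, s=-2, t=19   [207*(-2) + 22*(19) = 4]
q=2: r=1, s=5, t=-47   [207*(5) + 22*(-47) = 1]
q=4: r=0, s=-22, t=207   [207*(-22) + 22*(207) = 0]
GCD = 1; from the row with r=1: x=5, y=-47
Check: 207*(5) + 22*(-47) = 1035 - 1034 = 1

GCD = 1, x = 5, y = -47


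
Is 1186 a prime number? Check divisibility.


1186 / 2 = 593 (exact division)
1186 is NOT prime.

No, 1186 is not prime


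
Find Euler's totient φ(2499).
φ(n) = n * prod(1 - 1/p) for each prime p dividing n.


2499 = 3 × 7^2 × 17
Prime factors: 3, 7, 17
φ(2499) = 2499 × (1-1/3) × (1-1/7) × (1-1/17)
= 2499 × 2/3 × 6/7 × 16/17 = 1344

φ(2499) = 1344


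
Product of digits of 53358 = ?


5 × 3 × 3 × 5 × 8 = 1800


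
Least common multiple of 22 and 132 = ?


GCD(22, 132) = 22
LCM = 22*132/22 = 2904/22 = 132

LCM = 132


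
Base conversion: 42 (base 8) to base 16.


42 (base 8) = 34 (decimal)
34 (decimal) = 22 (base 16)


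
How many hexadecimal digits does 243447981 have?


243447981 in base 16 = E82B8AD
Number of digits = 7

7 digits (base 16)


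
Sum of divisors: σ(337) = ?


Divisors of 337: 1, 337
Sum = 1 + 337 = 338

σ(337) = 338


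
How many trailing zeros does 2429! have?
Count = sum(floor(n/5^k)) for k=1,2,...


floor(2429/5) = 485
floor(2429/25) = 97
floor(2429/125) = 19
floor(2429/625) = 3
Total = 604

604 trailing zeros


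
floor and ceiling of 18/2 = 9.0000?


18/2 = 9.0000
floor = 9
ceil = 9

floor = 9, ceil = 9


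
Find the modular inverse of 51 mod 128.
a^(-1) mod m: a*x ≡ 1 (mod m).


Use the extended Euclidean algorithm on (128, 51); each row r = 128*s + 51*t:
r=128, s=1, t=0
r=51, s=0, t=1
q=2: r=26, s=1, t=-2   [128*(1) + 51*(-2) = 26]
q=1: r=25, s=-1, t=3   [128*(-1) + 51*(3) = 25]
q=1: r=1, s=2, t=-5   [128*(2) + 51*(-5) = 1]
q=25: r=0, s=-51, t=128   [128*(-51) + 51*(128) = 0]
GCD = 1 with t = -5, so 51*(-5) ≡ 1 (mod 128)
Inverse = -5 mod 128 = 123
Check: 51 * 123 = 6273 ≡ 1 (mod 128)

51^(-1) ≡ 123 (mod 128)


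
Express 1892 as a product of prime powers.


1892 / 2 = 946
946 / 2 = 473
473 / 11 = 43
43 / 43 = 1
1892 = 2^2 × 11 × 43


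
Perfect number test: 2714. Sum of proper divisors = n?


Proper divisors of 2714: 1, 2, 23, 46, 59, 118, 1357
Sum = 1 + 2 + 23 + 46 + 59 + 118 + 1357 = 1606

No, 2714 is not perfect (1606 ≠ 2714)


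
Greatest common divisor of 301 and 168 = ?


301 = 1 * 168 + 133
168 = 1 * 133 + 35
133 = 3 * 35 + 28
35 = 1 * 28 + 7
28 = 4 * 7 + 0
GCD = 7


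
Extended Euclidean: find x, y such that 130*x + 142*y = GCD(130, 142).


Tabular extended Euclidean (each row: r = 130*s + 142*t):
r=130, s=1, t=0
r=142, s=0, t=1
q=0: r=130, s=1, t=0   [130*(1) + 142*(0) = 130]
q=1: r=12, s=-1, t=1   [130*(-1) + 142*(1) = 12]
q=10: r=10, s=11, t=-10   [130*(11) + 142*(-10) = 10]
q=1: r=2, s=-12, t=11   [130*(-12) + 142*(11) = 2]
q=5: r=0, s=71, t=-65   [130*(71) + 142*(-65) = 0]
GCD = 2; from the row with r=2: x=-12, y=11
Check: 130*(-12) + 142*(11) = -1560 + 1562 = 2

GCD = 2, x = -12, y = 11


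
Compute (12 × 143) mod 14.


12 × 143 = 1716
1716 mod 14 = 8


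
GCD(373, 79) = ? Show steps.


373 = 4 * 79 + 57
79 = 1 * 57 + 22
57 = 2 * 22 + 13
22 = 1 * 13 + 9
13 = 1 * 9 + 4
9 = 2 * 4 + 1
4 = 4 * 1 + 0
GCD = 1


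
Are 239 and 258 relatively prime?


Euclidean algorithm:
258 = 1 * 239 + 19
239 = 12 * 19 + 11
19 = 1 * 11 + 8
11 = 1 * 8 + 3
8 = 2 * 3 + 2
3 = 1 * 2 + 1
2 = 2 * 1 + 0
GCD(239, 258) = 1

Yes, coprime (GCD = 1)


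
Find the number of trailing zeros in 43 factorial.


floor(43/5) = 8
floor(43/25) = 1
Total = 9

9 trailing zeros


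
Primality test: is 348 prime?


348 / 2 = 174 (exact division)
348 is NOT prime.

No, 348 is not prime


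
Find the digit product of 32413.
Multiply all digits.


3 × 2 × 4 × 1 × 3 = 72


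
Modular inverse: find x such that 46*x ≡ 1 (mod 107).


Use the extended Euclidean algorithm on (107, 46); each row r = 107*s + 46*t:
r=107, s=1, t=0
r=46, s=0, t=1
q=2: r=15, s=1, t=-2   [107*(1) + 46*(-2) = 15]
q=3: r=1, s=-3, t=7   [107*(-3) + 46*(7) = 1]
q=15: r=0, s=46, t=-107   [107*(46) + 46*(-107) = 0]
GCD = 1 with t = 7, so 46*(7) ≡ 1 (mod 107)
Inverse = 7 mod 107 = 7
Check: 46 * 7 = 322 ≡ 1 (mod 107)

46^(-1) ≡ 7 (mod 107)


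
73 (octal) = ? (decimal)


73 (base 8) = 59 (decimal)
59 (decimal) = 59 (base 10)


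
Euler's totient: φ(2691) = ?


2691 = 3^2 × 13 × 23
Prime factors: 3, 13, 23
φ(2691) = 2691 × (1-1/3) × (1-1/13) × (1-1/23)
= 2691 × 2/3 × 12/13 × 22/23 = 1584

φ(2691) = 1584


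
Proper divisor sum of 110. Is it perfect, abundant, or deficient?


Proper divisors: 1, 2, 5, 10, 11, 22, 55
Sum = 1 + 2 + 5 + 10 + 11 + 22 + 55 = 106
106 < 110 → deficient

s(110) = 106 (deficient)


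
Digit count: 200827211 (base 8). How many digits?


200827211 in base 8 = 1376060513
Number of digits = 10

10 digits (base 8)


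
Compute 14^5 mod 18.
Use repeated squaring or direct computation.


14^1 mod 18 = 14
14^2 mod 18 = 16
14^3 mod 18 = 8
14^4 mod 18 = 4
14^5 mod 18 = 2


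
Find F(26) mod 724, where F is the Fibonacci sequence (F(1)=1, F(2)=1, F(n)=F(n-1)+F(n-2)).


F(k) mod 724 for k=1..26:
1, 1, 2, 3, 5, 8, 13, 21, 34, 55, 89, 144, 233, 377, 610, 263, 149, 412, 561, 249, 86, 335, 421, 32, 453, 485
F(26) mod 724 = 485


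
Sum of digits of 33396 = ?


3 + 3 + 3 + 9 + 6 = 24


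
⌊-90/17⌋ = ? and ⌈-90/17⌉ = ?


-90/17 = -5.2941
floor = -6
ceil = -5

floor = -6, ceil = -5


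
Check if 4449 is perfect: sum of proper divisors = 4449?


Proper divisors of 4449: 1, 3, 1483
Sum = 1 + 3 + 1483 = 1487

No, 4449 is not perfect (1487 ≠ 4449)


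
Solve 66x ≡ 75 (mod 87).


GCD(66, 87) = 3 divides 75
Divide: 22x ≡ 25 (mod 29)
x ≡ 13 (mod 29)


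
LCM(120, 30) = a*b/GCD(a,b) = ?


GCD(120, 30) = 30
LCM = 120*30/30 = 3600/30 = 120

LCM = 120


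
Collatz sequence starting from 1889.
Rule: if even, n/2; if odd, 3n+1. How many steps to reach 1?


1889 → 5668 → 2834 → 1417 → 4252 → 2126 → 1063 → 3190 → 1595 → 4786 → 2393 → 7180 → 3590 → 1795 → 5386 → 2693 → 8080 → 4040 → 2020 → 1010 → 505 → 1516 → 758 → 379 → 1138 → 569 → 1708 → 854 → 427 → 1282 → 641 → 1924 → 962 → 481 → 1444 → 722 → 361 → 1084 → 542 → 271 → 814 → 407 → 1222 → 611 → 1834 → 917 → 2752 → 1376 → 688 → 344 → 172 → 86 → 43 → 130 → 65 → 196 → 98 → 49 → 148 → 74 → 37 → 112 → 56 → 28 → 14 → 7 → 22 → 11 → 34 → 17 → 52 → 26 → 13 → 40 → 20 → 10 → 5 → 16 → 8 → 4 → 2 → 1
Total steps = 81

81 steps


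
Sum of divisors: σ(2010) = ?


Divisors of 2010: 1, 2, 3, 5, 6, 10, 15, 30, 67, 134, 201, 335, 402, 670, 1005, 2010
Sum = 1 + 2 + 3 + 5 + 6 + 10 + 15 + 30 + 67 + 134 + 201 + 335 + 402 + 670 + 1005 + 2010 = 4896

σ(2010) = 4896


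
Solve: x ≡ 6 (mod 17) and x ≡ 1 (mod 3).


M = 17*3 = 51
M1 = M/17 = 3, M2 = M/3 = 17
M1^(-1) mod 17 = 6, M2^(-1) mod 3 = 2
x = 6*3*6 + 1*17*2 = 142
142 mod 51 = 40
Check: 40 mod 17 = 6 ✓, 40 mod 3 = 1 ✓

x ≡ 40 (mod 51)


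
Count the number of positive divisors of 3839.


3839 = 11^1 × 349^1
d(3839) = (1+1) × (1+1) = 4

4 divisors


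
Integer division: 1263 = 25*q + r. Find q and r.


1263 = 25 * 50 + 13
Check: 1250 + 13 = 1263

q = 50, r = 13


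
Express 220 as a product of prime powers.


220 / 2 = 110
110 / 2 = 55
55 / 5 = 11
11 / 11 = 1
220 = 2^2 × 5 × 11


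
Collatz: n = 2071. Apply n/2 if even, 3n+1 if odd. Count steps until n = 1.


2071 → 6214 → 3107 → 9322 → 4661 → 13984 → 6992 → 3496 → 1748 → 874 → 437 → 1312 → 656 → 328 → 164 → 82 → 41 → 124 → 62 → 31 → 94 → 47 → 142 → 71 → 214 → 107 → 322 → 161 → 484 → 242 → 121 → 364 → 182 → 91 → 274 → 137 → 412 → 206 → 103 → 310 → 155 → 466 → 233 → 700 → 350 → 175 → 526 → 263 → 790 → 395 → 1186 → 593 → 1780 → 890 → 445 → 1336 → 668 → 334 → 167 → 502 → 251 → 754 → 377 → 1132 → 566 → 283 → 850 → 425 → 1276 → 638 → 319 → 958 → 479 → 1438 → 719 → 2158 → 1079 → 3238 → 1619 → 4858 → 2429 → 7288 → 3644 → 1822 → 911 → 2734 → 1367 → 4102 → 2051 → 6154 → 3077 → 9232 → 4616 → 2308 → 1154 → 577 → 1732 → 866 → 433 → 1300 → 650 → 325 → 976 → 488 → 244 → 122 → 61 → 184 → 92 → 46 → 23 → 70 → 35 → 106 → 53 → 160 → 80 → 40 → 20 → 10 → 5 → 16 → 8 → 4 → 2 → 1
Total steps = 125

125 steps


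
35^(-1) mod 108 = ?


Use the extended Euclidean algorithm on (108, 35); each row r = 108*s + 35*t:
r=108, s=1, t=0
r=35, s=0, t=1
q=3: r=3, s=1, t=-3   [108*(1) + 35*(-3) = 3]
q=11: r=2, s=-11, t=34   [108*(-11) + 35*(34) = 2]
q=1: r=1, s=12, t=-37   [108*(12) + 35*(-37) = 1]
q=2: r=0, s=-35, t=108   [108*(-35) + 35*(108) = 0]
GCD = 1 with t = -37, so 35*(-37) ≡ 1 (mod 108)
Inverse = -37 mod 108 = 71
Check: 35 * 71 = 2485 ≡ 1 (mod 108)

35^(-1) ≡ 71 (mod 108)


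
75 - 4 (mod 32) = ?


75 - 4 = 71
71 mod 32 = 7


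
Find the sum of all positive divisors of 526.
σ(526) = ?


Divisors of 526: 1, 2, 263, 526
Sum = 1 + 2 + 263 + 526 = 792

σ(526) = 792


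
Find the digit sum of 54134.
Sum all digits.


5 + 4 + 1 + 3 + 4 = 17


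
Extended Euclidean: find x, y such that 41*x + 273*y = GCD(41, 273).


Tabular extended Euclidean (each row: r = 41*s + 273*t):
r=41, s=1, t=0
r=273, s=0, t=1
q=0: r=41, s=1, t=0   [41*(1) + 273*(0) = 41]
q=6: r=27, s=-6, t=1   [41*(-6) + 273*(1) = 27]
q=1: r=14, s=7, t=-1   [41*(7) + 273*(-1) = 14]
q=1: r=13, s=-13, t=2   [41*(-13) + 273*(2) = 13]
q=1: r=1, s=20, t=-3   [41*(20) + 273*(-3) = 1]
q=13: r=0, s=-273, t=41   [41*(-273) + 273*(41) = 0]
GCD = 1; from the row with r=1: x=20, y=-3
Check: 41*(20) + 273*(-3) = 820 - 819 = 1

GCD = 1, x = 20, y = -3


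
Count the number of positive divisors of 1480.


1480 = 2^3 × 5^1 × 37^1
d(1480) = (3+1) × (1+1) × (1+1) = 16

16 divisors


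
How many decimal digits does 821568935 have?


821568935 has 9 digits in base 10
floor(log10(821568935)) + 1 = floor(8.9146) + 1 = 9

9 digits (base 10)


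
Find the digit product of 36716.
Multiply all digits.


3 × 6 × 7 × 1 × 6 = 756


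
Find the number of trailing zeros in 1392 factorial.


floor(1392/5) = 278
floor(1392/25) = 55
floor(1392/125) = 11
floor(1392/625) = 2
Total = 346

346 trailing zeros


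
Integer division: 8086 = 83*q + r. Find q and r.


8086 = 83 * 97 + 35
Check: 8051 + 35 = 8086

q = 97, r = 35


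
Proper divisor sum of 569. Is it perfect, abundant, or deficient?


Proper divisors: 1
Sum = 1 = 1
1 < 569 → deficient

s(569) = 1 (deficient)


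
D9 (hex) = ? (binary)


D9 (base 16) = 217 (decimal)
217 (decimal) = 11011001 (base 2)


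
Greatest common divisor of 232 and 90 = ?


232 = 2 * 90 + 52
90 = 1 * 52 + 38
52 = 1 * 38 + 14
38 = 2 * 14 + 10
14 = 1 * 10 + 4
10 = 2 * 4 + 2
4 = 2 * 2 + 0
GCD = 2


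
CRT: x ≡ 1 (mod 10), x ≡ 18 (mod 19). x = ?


M = 10*19 = 190
M1 = M/10 = 19, M2 = M/19 = 10
M1^(-1) mod 10 = 9, M2^(-1) mod 19 = 2
x = 1*19*9 + 18*10*2 = 531
531 mod 190 = 151
Check: 151 mod 10 = 1 ✓, 151 mod 19 = 18 ✓

x ≡ 151 (mod 190)


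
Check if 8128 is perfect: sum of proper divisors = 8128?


Proper divisors of 8128: 1, 2, 4, 8, 16, 32, 64, 127, 254, 508, 1016, 2032, 4064
Sum = 1 + 2 + 4 + 8 + 16 + 32 + 64 + 127 + 254 + 508 + 1016 + 2032 + 4064 = 8128

Yes, 8128 is perfect (8128 = 8128)


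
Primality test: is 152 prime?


152 / 2 = 76 (exact division)
152 is NOT prime.

No, 152 is not prime


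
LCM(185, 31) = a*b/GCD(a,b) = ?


GCD(185, 31) = 1
LCM = 185*31/1 = 5735/1 = 5735

LCM = 5735


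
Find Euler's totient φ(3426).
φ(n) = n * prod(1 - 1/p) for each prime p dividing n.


3426 = 2 × 3 × 571
Prime factors: 2, 3, 571
φ(3426) = 3426 × (1-1/2) × (1-1/3) × (1-1/571)
= 3426 × 1/2 × 2/3 × 570/571 = 1140

φ(3426) = 1140


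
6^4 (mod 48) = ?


6^1 mod 48 = 6
6^2 mod 48 = 36
6^3 mod 48 = 24
6^4 mod 48 = 0


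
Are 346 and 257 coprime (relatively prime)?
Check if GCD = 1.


Euclidean algorithm:
346 = 1 * 257 + 89
257 = 2 * 89 + 79
89 = 1 * 79 + 10
79 = 7 * 10 + 9
10 = 1 * 9 + 1
9 = 9 * 1 + 0
GCD(346, 257) = 1

Yes, coprime (GCD = 1)


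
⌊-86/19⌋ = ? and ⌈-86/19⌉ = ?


-86/19 = -4.5263
floor = -5
ceil = -4

floor = -5, ceil = -4


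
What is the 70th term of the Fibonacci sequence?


Sequence: 1, 1, 2, 3, 5, 8, 13, 21, 34, 55, 89, 144, 233, 377, 610, 987, 1597, 2584, 4181, 6765, 10946, 17711, 28657, 46368, 75025, 121393, 196418, 317811, 514229, 832040, 1346269, 2178309, 3524578, 5702887, 9227465, 14930352, 24157817, 39088169, 63245986, 102334155, 165580141, 267914296, 433494437, 701408733, 1134903170, 1836311903, 2971215073, 4807526976, 7778742049, 12586269025, 20365011074, 32951280099, 53316291173, 86267571272, 139583862445, 225851433717, 365435296162, 591286729879, 956722026041, 1548008755920, 2504730781961, 4052739537881, 6557470319842, 10610209857723, 17167680177565, 27777890035288, 44945570212853, 72723460248141, 117669030460994, 190392490709135
F(70) = 190392490709135


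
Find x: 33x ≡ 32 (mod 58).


GCD(33, 58) = 1, unique solution
a^(-1) mod 58 = 51
x = 51 * 32 mod 58 = 8

x ≡ 8 (mod 58)


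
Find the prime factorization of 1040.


1040 / 2 = 520
520 / 2 = 260
260 / 2 = 130
130 / 2 = 65
65 / 5 = 13
13 / 13 = 1
1040 = 2^4 × 5 × 13


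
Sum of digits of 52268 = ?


5 + 2 + 2 + 6 + 8 = 23


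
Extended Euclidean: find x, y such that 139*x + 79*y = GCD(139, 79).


Tabular extended Euclidean (each row: r = 139*s + 79*t):
r=139, s=1, t=0
r=79, s=0, t=1
q=1: r=60, s=1, t=-1   [139*(1) + 79*(-1) = 60]
q=1: r=19, s=-1, t=2   [139*(-1) + 79*(2) = 19]
q=3: r=3, s=4, t=-7   [139*(4) + 79*(-7) = 3]
q=6: r=1, s=-25, t=44   [139*(-25) + 79*(44) = 1]
q=3: r=0, s=79, t=-139   [139*(79) + 79*(-139) = 0]
GCD = 1; from the row with r=1: x=-25, y=44
Check: 139*(-25) + 79*(44) = -3475 + 3476 = 1

GCD = 1, x = -25, y = 44


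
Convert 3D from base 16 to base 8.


3D (base 16) = 61 (decimal)
61 (decimal) = 75 (base 8)


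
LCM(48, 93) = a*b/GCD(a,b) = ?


GCD(48, 93) = 3
LCM = 48*93/3 = 4464/3 = 1488

LCM = 1488


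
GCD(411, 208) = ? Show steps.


411 = 1 * 208 + 203
208 = 1 * 203 + 5
203 = 40 * 5 + 3
5 = 1 * 3 + 2
3 = 1 * 2 + 1
2 = 2 * 1 + 0
GCD = 1


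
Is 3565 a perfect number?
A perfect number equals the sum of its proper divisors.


Proper divisors of 3565: 1, 5, 23, 31, 115, 155, 713
Sum = 1 + 5 + 23 + 31 + 115 + 155 + 713 = 1043

No, 3565 is not perfect (1043 ≠ 3565)


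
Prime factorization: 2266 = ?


2266 / 2 = 1133
1133 / 11 = 103
103 / 103 = 1
2266 = 2 × 11 × 103


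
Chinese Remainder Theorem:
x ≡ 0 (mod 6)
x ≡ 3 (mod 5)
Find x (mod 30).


M = 6*5 = 30
M1 = M/6 = 5, M2 = M/5 = 6
M1^(-1) mod 6 = 5, M2^(-1) mod 5 = 1
x = 0*5*5 + 3*6*1 = 18
18 mod 30 = 18
Check: 18 mod 6 = 0 ✓, 18 mod 5 = 3 ✓

x ≡ 18 (mod 30)


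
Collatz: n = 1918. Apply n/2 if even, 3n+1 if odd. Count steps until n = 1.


1918 → 959 → 2878 → 1439 → 4318 → 2159 → 6478 → 3239 → 9718 → 4859 → 14578 → 7289 → 21868 → 10934 → 5467 → 16402 → 8201 → 24604 → 12302 → 6151 → 18454 → 9227 → 27682 → 13841 → 41524 → 20762 → 10381 → 31144 → 15572 → 7786 → 3893 → 11680 → 5840 → 2920 → 1460 → 730 → 365 → 1096 → 548 → 274 → 137 → 412 → 206 → 103 → 310 → 155 → 466 → 233 → 700 → 350 → 175 → 526 → 263 → 790 → 395 → 1186 → 593 → 1780 → 890 → 445 → 1336 → 668 → 334 → 167 → 502 → 251 → 754 → 377 → 1132 → 566 → 283 → 850 → 425 → 1276 → 638 → 319 → 958 → 479 → 1438 → 719 → 2158 → 1079 → 3238 → 1619 → 4858 → 2429 → 7288 → 3644 → 1822 → 911 → 2734 → 1367 → 4102 → 2051 → 6154 → 3077 → 9232 → 4616 → 2308 → 1154 → 577 → 1732 → 866 → 433 → 1300 → 650 → 325 → 976 → 488 → 244 → 122 → 61 → 184 → 92 → 46 → 23 → 70 → 35 → 106 → 53 → 160 → 80 → 40 → 20 → 10 → 5 → 16 → 8 → 4 → 2 → 1
Total steps = 130

130 steps


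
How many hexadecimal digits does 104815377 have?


104815377 in base 16 = 63F5B11
Number of digits = 7

7 digits (base 16)


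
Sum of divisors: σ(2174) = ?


Divisors of 2174: 1, 2, 1087, 2174
Sum = 1 + 2 + 1087 + 2174 = 3264

σ(2174) = 3264


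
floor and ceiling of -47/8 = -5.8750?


-47/8 = -5.8750
floor = -6
ceil = -5

floor = -6, ceil = -5


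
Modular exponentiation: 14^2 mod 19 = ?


14^1 mod 19 = 14
14^2 mod 19 = 6


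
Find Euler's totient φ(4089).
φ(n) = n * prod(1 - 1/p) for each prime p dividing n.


4089 = 3 × 29 × 47
Prime factors: 3, 29, 47
φ(4089) = 4089 × (1-1/3) × (1-1/29) × (1-1/47)
= 4089 × 2/3 × 28/29 × 46/47 = 2576

φ(4089) = 2576


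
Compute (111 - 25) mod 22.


111 - 25 = 86
86 mod 22 = 20


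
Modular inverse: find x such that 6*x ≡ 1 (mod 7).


Use the extended Euclidean algorithm on (7, 6); each row r = 7*s + 6*t:
r=7, s=1, t=0
r=6, s=0, t=1
q=1: r=1, s=1, t=-1   [7*(1) + 6*(-1) = 1]
q=6: r=0, s=-6, t=7   [7*(-6) + 6*(7) = 0]
GCD = 1 with t = -1, so 6*(-1) ≡ 1 (mod 7)
Inverse = -1 mod 7 = 6
Check: 6 * 6 = 36 ≡ 1 (mod 7)

6^(-1) ≡ 6 (mod 7)


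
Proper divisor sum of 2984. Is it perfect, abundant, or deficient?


Proper divisors: 1, 2, 4, 8, 373, 746, 1492
Sum = 1 + 2 + 4 + 8 + 373 + 746 + 1492 = 2626
2626 < 2984 → deficient

s(2984) = 2626 (deficient)


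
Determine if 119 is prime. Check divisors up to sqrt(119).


119 / 7 = 17 (exact division)
119 is NOT prime.

No, 119 is not prime


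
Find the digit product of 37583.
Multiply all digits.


3 × 7 × 5 × 8 × 3 = 2520


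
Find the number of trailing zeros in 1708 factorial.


floor(1708/5) = 341
floor(1708/25) = 68
floor(1708/125) = 13
floor(1708/625) = 2
Total = 424

424 trailing zeros


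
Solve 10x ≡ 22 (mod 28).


GCD(10, 28) = 2 divides 22
Divide: 5x ≡ 11 (mod 14)
x ≡ 5 (mod 14)


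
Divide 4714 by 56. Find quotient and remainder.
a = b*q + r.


4714 = 56 * 84 + 10
Check: 4704 + 10 = 4714

q = 84, r = 10


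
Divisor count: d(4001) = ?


4001 = 4001^1
d(4001) = (1+1) = 2

2 divisors


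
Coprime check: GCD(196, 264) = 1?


Euclidean algorithm:
264 = 1 * 196 + 68
196 = 2 * 68 + 60
68 = 1 * 60 + 8
60 = 7 * 8 + 4
8 = 2 * 4 + 0
GCD(196, 264) = 4

No, not coprime (GCD = 4)


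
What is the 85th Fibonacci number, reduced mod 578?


F(k) mod 578 for k=1..85:
1, 1, 2, 3, 5, 8, 13, 21, 34, 55, 89, 144, 233, 377, 32, 409, 441, 272, 135, 407, 542, 371, 335, 128, 463, 13, 476, 489, 387, 298, 107, 405, 512, 339, 273, 34, 307, 341, 70, 411, 481, 314, 217, 531, 170, 123, 293, 416, 131, 547, 100, 69, 169, 238, 407, 67, 474, 541, 437, 400, 259, 81, 340, 421, 183, 26, 209, 235, 444, 101, 545, 68, 35, 103, 138, 241, 379, 42, 421, 463, 306, 191, 497, 110, 29
F(85) mod 578 = 29


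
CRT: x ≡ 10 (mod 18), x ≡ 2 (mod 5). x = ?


M = 18*5 = 90
M1 = M/18 = 5, M2 = M/5 = 18
M1^(-1) mod 18 = 11, M2^(-1) mod 5 = 2
x = 10*5*11 + 2*18*2 = 622
622 mod 90 = 82
Check: 82 mod 18 = 10 ✓, 82 mod 5 = 2 ✓

x ≡ 82 (mod 90)


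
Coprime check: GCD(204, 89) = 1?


Euclidean algorithm:
204 = 2 * 89 + 26
89 = 3 * 26 + 11
26 = 2 * 11 + 4
11 = 2 * 4 + 3
4 = 1 * 3 + 1
3 = 3 * 1 + 0
GCD(204, 89) = 1

Yes, coprime (GCD = 1)


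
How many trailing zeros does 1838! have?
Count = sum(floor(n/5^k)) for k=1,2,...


floor(1838/5) = 367
floor(1838/25) = 73
floor(1838/125) = 14
floor(1838/625) = 2
Total = 456

456 trailing zeros


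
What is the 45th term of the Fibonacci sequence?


Sequence: 1, 1, 2, 3, 5, 8, 13, 21, 34, 55, 89, 144, 233, 377, 610, 987, 1597, 2584, 4181, 6765, 10946, 17711, 28657, 46368, 75025, 121393, 196418, 317811, 514229, 832040, 1346269, 2178309, 3524578, 5702887, 9227465, 14930352, 24157817, 39088169, 63245986, 102334155, 165580141, 267914296, 433494437, 701408733, 1134903170
F(45) = 1134903170


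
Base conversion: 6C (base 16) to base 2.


6C (base 16) = 108 (decimal)
108 (decimal) = 1101100 (base 2)


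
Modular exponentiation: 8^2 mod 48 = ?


8^1 mod 48 = 8
8^2 mod 48 = 16


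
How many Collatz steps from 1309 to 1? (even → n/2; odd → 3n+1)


1309 → 3928 → 1964 → 982 → 491 → 1474 → 737 → 2212 → 1106 → 553 → 1660 → 830 → 415 → 1246 → 623 → 1870 → 935 → 2806 → 1403 → 4210 → 2105 → 6316 → 3158 → 1579 → 4738 → 2369 → 7108 → 3554 → 1777 → 5332 → 2666 → 1333 → 4000 → 2000 → 1000 → 500 → 250 → 125 → 376 → 188 → 94 → 47 → 142 → 71 → 214 → 107 → 322 → 161 → 484 → 242 → 121 → 364 → 182 → 91 → 274 → 137 → 412 → 206 → 103 → 310 → 155 → 466 → 233 → 700 → 350 → 175 → 526 → 263 → 790 → 395 → 1186 → 593 → 1780 → 890 → 445 → 1336 → 668 → 334 → 167 → 502 → 251 → 754 → 377 → 1132 → 566 → 283 → 850 → 425 → 1276 → 638 → 319 → 958 → 479 → 1438 → 719 → 2158 → 1079 → 3238 → 1619 → 4858 → 2429 → 7288 → 3644 → 1822 → 911 → 2734 → 1367 → 4102 → 2051 → 6154 → 3077 → 9232 → 4616 → 2308 → 1154 → 577 → 1732 → 866 → 433 → 1300 → 650 → 325 → 976 → 488 → 244 → 122 → 61 → 184 → 92 → 46 → 23 → 70 → 35 → 106 → 53 → 160 → 80 → 40 → 20 → 10 → 5 → 16 → 8 → 4 → 2 → 1
Total steps = 145

145 steps


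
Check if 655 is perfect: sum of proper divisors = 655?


Proper divisors of 655: 1, 5, 131
Sum = 1 + 5 + 131 = 137

No, 655 is not perfect (137 ≠ 655)


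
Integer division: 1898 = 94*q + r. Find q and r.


1898 = 94 * 20 + 18
Check: 1880 + 18 = 1898

q = 20, r = 18
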